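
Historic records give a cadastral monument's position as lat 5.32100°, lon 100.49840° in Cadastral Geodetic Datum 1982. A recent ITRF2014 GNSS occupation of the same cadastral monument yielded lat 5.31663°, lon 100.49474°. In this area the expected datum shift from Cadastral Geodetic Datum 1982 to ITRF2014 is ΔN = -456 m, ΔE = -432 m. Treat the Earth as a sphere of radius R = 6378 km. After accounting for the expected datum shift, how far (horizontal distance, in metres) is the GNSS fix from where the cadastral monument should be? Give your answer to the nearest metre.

Observed coordinate differences: Δφ = -0.00437°, Δλ = -0.00366°.
Converting to metres (1° lat = 111317 m, cos φ = 0.995691): observed ΔN = -486.5 m, observed ΔE = -405.7 m.
Subtracting the expected shift leaves a residual of -486.5 − (-456) = -30.5 m north and -405.7 − (-432) = 26.3 m east.
Residual distance = √((-30.5)² + 26.3²) = 40.3 m.

40 m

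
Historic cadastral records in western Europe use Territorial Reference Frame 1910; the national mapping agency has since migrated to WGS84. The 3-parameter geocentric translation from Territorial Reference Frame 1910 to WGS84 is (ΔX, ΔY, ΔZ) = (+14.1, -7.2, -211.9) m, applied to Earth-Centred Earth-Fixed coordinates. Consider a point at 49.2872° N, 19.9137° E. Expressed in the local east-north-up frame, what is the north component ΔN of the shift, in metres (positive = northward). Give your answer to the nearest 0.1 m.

The local north axis is (−sin φ cos λ, −sin φ sin λ, cos φ), giving ΔN = -10.049 + 1.859 − 138.216 = -146.41 m.

ΔN = -146.4 m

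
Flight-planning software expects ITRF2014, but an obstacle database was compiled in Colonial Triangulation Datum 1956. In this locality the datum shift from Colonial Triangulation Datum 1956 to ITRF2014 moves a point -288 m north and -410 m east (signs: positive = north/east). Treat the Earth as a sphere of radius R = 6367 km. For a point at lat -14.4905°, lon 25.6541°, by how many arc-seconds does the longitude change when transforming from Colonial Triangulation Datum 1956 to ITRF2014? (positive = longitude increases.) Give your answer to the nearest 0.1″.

At latitude -14.4905°, cos φ = 0.968189.
One radian of longitude at latitude φ spans R cos φ, so Δλ = ΔE / (R cos φ) = -410.0 / (6367000 × 0.968189) = -6.6510e-05 rad = -13.719″.

Δλ = -13.7″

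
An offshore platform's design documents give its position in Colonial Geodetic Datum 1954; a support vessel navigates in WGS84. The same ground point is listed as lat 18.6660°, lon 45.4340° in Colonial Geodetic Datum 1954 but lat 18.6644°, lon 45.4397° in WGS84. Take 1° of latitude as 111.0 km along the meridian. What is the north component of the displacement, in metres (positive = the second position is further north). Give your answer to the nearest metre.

Δφ = 18.6644° − 18.6660° = -0.0016°; Δλ = 45.4397° − 45.4340° = +0.0057°.
ΔN = Δφ × 111000 = -177.6 m; ΔE = Δλ × 111000 × cos(18.6660°) = +0.0057 × 111000 × 0.947400 = 599.4 m.

ΔN = -178 m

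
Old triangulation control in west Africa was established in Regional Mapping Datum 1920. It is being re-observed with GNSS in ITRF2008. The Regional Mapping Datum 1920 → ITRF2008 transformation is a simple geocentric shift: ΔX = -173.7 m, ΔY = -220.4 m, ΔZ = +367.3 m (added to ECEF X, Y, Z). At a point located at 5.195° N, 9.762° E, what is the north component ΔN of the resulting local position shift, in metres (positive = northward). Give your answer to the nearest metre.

ΔN = 385 m

At φ = 5.195°, λ = 9.762°: sin φ = 0.090546, cos φ = 0.995892, sin λ = 0.169556, cos λ = 0.985521.
ΔN = −sin φ cos λ·ΔX − sin φ sin λ·ΔY + cos φ·ΔZ = −(0.090546)(0.985521)(-173.7) − (0.090546)(0.169556)(-220.4) + (0.995892)(367.3) = 384.68 m.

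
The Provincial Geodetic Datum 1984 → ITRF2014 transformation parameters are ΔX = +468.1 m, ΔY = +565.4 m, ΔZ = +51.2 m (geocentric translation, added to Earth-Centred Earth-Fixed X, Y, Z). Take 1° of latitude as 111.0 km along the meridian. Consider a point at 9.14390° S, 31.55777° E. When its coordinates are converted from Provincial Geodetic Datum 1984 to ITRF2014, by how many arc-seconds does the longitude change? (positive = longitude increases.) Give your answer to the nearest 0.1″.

sin φ = -0.158915, cos φ = 0.987292, sin λ = 0.523358, cos λ = 0.852113.
East component: ΔE = −sin λ·ΔX + cos λ·ΔY = −(0.523358)(468.1) + (0.852113)(565.4) = 236.80 m.
1° of latitude spans 111000 m; at latitude φ, 1° of longitude spans that × cos φ = 109589.4 m, so Δλ = 236.80 / 109589.4 × 3600 = 7.779″.

Δλ = 7.8″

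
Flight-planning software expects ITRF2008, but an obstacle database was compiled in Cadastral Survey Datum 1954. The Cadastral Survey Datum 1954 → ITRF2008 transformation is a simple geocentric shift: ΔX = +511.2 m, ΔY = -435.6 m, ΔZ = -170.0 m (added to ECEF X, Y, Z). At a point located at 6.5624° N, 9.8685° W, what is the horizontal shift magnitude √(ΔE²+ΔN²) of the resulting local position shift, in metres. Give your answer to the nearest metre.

415 m

The local east axis at (φ, λ) is (−sin λ, cos λ, 0), so ΔE = −sin(-9.8685°)·511.2 + cos(-9.8685°)·(-435.6) = -341.54 m.
The local north axis is (−sin φ cos λ, −sin φ sin λ, cos φ), giving ΔN = -57.558 − 8.532 − 168.886 = -234.98 m.
Horizontal magnitude = √(ΔE² + ΔN²) = √((-341.54)² + (-234.98)²) = 414.57 m.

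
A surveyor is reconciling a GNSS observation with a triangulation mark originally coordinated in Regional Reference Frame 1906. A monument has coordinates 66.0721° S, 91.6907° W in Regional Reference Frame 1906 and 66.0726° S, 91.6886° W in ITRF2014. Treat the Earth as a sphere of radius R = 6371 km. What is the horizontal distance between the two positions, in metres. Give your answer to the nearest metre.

110 m

Δφ = -66.0726° − -66.0721° = -0.0005°; Δλ = -91.6886° − -91.6907° = +0.0021°.
1° along a meridian = πR/180 = 111195 m.
ΔN = Δφ × 111195 = -55.6 m; ΔE = Δλ × 111195 × cos(-66.0721°) = +0.0021 × 111195 × 0.405587 = 94.7 m.
Distance = √(ΔE² + ΔN²) = √(94.7² + (-55.6)²) = 109.8 m.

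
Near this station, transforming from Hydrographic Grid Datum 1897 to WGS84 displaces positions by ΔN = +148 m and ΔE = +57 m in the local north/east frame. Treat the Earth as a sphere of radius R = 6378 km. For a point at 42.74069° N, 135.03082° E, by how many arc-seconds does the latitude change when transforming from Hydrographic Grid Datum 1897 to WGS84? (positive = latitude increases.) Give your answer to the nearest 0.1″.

Δφ = 4.8″

On a sphere of radius R, 1 rad of latitude = R, so Δφ = ΔN / R = 148.0 / 6378000 = 2.3205e-05 rad = 4.786″.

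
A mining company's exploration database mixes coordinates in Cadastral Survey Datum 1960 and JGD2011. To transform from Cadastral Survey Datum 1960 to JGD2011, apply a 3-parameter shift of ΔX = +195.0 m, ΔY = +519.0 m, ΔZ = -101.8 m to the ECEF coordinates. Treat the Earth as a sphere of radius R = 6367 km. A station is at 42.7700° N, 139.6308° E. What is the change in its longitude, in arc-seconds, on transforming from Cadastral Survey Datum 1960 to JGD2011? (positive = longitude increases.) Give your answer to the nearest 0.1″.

Δλ = -23.0″

sin φ = 0.679057, cos φ = 0.734086, sin λ = 0.647710, cos λ = -0.761887.
East component: ΔE = −sin λ·ΔX + cos λ·ΔY = −(0.647710)(195.0) + (-0.761887)(519.0) = -521.72 m.
1° of latitude spans πR/180 = 111125 m; at latitude φ, 1° of longitude spans that × cos φ = 81575.3 m, so Δλ = -521.72 / 81575.3 × 3600 = -23.024″.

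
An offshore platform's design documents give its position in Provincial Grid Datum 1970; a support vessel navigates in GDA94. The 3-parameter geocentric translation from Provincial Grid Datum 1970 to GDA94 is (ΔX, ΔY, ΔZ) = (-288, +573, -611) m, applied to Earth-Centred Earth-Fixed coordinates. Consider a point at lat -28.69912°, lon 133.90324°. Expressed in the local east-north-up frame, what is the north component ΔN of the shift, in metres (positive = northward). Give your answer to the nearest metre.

ΔN = -242 m

The local north axis is (−sin φ cos λ, −sin φ sin λ, cos φ), giving ΔN = 95.903 + 198.256 − 535.941 = -241.78 m.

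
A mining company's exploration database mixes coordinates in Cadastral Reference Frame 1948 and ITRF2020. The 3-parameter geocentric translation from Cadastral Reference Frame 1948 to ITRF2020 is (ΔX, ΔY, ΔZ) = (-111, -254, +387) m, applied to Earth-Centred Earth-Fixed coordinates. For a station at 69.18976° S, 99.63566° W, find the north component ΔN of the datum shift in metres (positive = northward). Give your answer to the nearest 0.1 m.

ΔN = 388.9 m

The local north axis is (−sin φ cos λ, −sin φ sin λ, cos φ), giving ΔN = 17.367 + 234.080 + 137.491 = 388.94 m.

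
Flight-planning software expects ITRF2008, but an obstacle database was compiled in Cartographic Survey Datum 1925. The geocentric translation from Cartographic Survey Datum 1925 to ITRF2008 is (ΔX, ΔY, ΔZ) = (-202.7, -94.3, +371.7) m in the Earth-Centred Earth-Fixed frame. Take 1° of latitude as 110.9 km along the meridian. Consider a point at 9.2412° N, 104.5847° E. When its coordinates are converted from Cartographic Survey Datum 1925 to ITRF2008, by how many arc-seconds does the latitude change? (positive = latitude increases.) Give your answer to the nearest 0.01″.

Δφ = 12.12″

sin φ = 0.160591, cos φ = 0.987021, sin λ = 0.967776, cos λ = -0.251811.
North component: ΔN = −sin φ cos λ·ΔX − sin φ sin λ·ΔY + cos φ·ΔZ = −(0.160591)(-0.251811)(-202.7) − (0.160591)(0.967776)(-94.3) + (0.987021)(371.7) = 373.33 m.
1° of latitude spans 110900 m, so Δφ = 373.33 / 110900 × 3600 = 12.119″.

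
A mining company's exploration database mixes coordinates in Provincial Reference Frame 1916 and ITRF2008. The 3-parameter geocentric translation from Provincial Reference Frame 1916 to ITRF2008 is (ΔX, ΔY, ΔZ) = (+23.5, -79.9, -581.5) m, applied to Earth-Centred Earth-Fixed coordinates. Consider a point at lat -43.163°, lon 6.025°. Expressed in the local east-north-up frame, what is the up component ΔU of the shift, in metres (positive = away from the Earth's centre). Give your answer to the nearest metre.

ΔU = 409 m

The local up (radial) axis is (cos φ cos λ, cos φ sin λ, sin φ), giving ΔU = 17.046 − 6.117 + 397.790 = 408.72 m.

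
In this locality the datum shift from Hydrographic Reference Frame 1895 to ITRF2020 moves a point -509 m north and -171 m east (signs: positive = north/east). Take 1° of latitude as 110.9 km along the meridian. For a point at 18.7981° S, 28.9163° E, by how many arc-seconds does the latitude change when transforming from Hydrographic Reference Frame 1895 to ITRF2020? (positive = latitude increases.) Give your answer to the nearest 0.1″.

Δφ = -16.5″

1° of latitude = 110.9 km, so Δφ = -509.0 / 110900 = -0.0045897° = -16.523″.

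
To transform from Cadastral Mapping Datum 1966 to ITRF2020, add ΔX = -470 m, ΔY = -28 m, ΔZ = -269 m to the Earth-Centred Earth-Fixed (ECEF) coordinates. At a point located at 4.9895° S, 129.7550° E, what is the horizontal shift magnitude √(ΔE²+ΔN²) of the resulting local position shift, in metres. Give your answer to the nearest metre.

451 m

At φ = -4.9895°, λ = 129.7550°: sin φ = -0.086973, cos φ = 0.996211, sin λ = 0.768786, cos λ = -0.639506.
ΔE = −sin λ·ΔX + cos λ·ΔY = −(0.768786)·(-470) + (-0.639506)·(-28) = 379.24 m.
ΔN = −sin φ cos λ·ΔX − sin φ sin λ·ΔY + cos φ·ΔZ = −(-0.086973)(-0.639506)(-470) − (-0.086973)(0.768786)(-28) + (0.996211)(-269) = -243.71 m.
Horizontal magnitude = √(ΔE² + ΔN²) = √(379.24² + (-243.71)²) = 450.79 m.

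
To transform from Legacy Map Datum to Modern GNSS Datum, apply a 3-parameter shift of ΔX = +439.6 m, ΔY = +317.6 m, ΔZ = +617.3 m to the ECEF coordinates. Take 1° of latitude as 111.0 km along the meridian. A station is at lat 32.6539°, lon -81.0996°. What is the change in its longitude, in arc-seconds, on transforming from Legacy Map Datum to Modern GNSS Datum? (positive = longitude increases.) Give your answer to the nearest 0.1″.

Δλ = 18.6″

sin φ = 0.539563, cos φ = 0.841945, sin λ = -0.987959, cos λ = 0.154717.
East component: ΔE = −sin λ·ΔX + cos λ·ΔY = −(-0.987959)(439.6) + (0.154717)(317.6) = 483.44 m.
1° of latitude spans 111000 m; at latitude φ, 1° of longitude spans that × cos φ = 93455.9 m, so Δλ = 483.44 / 93455.9 × 3600 = 18.623″.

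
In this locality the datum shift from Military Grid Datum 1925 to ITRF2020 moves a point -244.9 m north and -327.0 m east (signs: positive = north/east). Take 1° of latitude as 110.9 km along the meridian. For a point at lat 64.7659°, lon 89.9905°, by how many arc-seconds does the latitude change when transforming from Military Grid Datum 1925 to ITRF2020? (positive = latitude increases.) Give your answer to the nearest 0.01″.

Δφ = -7.95″

1° of latitude = 110.9 km, so Δφ = -244.9 / 110900 = -0.0022083° = -7.950″.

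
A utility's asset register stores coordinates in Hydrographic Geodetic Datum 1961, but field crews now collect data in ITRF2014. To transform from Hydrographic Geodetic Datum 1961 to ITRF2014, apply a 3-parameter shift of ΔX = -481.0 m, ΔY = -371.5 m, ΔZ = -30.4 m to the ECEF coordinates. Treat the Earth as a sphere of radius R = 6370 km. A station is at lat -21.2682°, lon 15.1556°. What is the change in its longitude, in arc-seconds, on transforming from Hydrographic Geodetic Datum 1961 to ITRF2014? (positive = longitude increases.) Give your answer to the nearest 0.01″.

Δλ = -8.09″

sin φ = -0.362734, cos φ = 0.931893, sin λ = 0.261441, cos λ = 0.965219.
East component: ΔE = −sin λ·ΔX + cos λ·ΔY = −(0.261441)(-481.0) + (0.965219)(-371.5) = -232.83 m.
1° of latitude spans πR/180 = 111177 m; at latitude φ, 1° of longitude spans that × cos φ = 103605.5 m, so Δλ = -232.83 / 103605.5 × 3600 = -8.090″.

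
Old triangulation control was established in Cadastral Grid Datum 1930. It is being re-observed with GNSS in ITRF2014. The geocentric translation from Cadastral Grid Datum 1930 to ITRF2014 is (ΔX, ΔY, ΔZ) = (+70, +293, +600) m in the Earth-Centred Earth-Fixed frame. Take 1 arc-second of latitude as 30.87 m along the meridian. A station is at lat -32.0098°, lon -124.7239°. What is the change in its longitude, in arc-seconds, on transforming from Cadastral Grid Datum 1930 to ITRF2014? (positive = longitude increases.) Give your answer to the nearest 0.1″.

sin φ = -0.530064, cos φ = 0.847957, sin λ = -0.821907, cos λ = -0.569622.
East component: ΔE = −sin λ·ΔX + cos λ·ΔY = −(-0.821907)(70) + (-0.569622)(293) = -109.37 m.
1° of latitude spans 3600 × 30.87 = 111132 m; at latitude φ, 1° of longitude spans that × cos φ = 94235.2 m, so Δλ = -109.37 / 94235.2 × 3600 = -4.178″.

Δλ = -4.2″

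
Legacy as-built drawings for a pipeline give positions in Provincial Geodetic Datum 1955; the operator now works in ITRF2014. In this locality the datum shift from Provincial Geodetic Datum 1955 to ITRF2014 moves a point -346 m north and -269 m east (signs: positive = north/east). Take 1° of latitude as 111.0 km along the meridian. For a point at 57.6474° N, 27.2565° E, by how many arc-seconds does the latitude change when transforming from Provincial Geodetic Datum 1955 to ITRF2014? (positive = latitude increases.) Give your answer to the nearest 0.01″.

1° of latitude = 111.0 km, so Δφ = -346.0 / 111000 = -0.0031171° = -11.222″.

Δφ = -11.22″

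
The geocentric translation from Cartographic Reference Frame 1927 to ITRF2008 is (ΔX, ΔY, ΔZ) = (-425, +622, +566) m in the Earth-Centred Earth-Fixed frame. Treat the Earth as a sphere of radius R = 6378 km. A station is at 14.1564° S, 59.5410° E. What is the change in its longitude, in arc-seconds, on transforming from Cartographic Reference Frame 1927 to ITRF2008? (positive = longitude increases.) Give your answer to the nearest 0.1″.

sin φ = -0.244570, cos φ = 0.969632, sin λ = 0.861992, cos λ = 0.506922.
East component: ΔE = −sin λ·ΔX + cos λ·ΔY = −(0.861992)(-425) + (0.506922)(622) = 681.65 m.
1° of latitude spans πR/180 = 111317 m; at latitude φ, 1° of longitude spans that × cos φ = 107936.6 m, so Δλ = 681.65 / 107936.6 × 3600 = 22.735″.

Δλ = 22.7″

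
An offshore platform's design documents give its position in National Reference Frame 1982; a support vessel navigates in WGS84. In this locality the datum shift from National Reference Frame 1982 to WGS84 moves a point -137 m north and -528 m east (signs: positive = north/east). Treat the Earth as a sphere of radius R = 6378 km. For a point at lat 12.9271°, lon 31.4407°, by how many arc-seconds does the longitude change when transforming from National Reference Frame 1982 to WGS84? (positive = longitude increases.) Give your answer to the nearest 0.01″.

Δλ = -17.52″

At latitude 12.9271°, cos φ = 0.974655.
One radian of longitude at latitude φ spans R cos φ, so Δλ = ΔE / (R cos φ) = -528.0 / (6378000 × 0.974655) = -8.4937e-05 rad = -17.520″.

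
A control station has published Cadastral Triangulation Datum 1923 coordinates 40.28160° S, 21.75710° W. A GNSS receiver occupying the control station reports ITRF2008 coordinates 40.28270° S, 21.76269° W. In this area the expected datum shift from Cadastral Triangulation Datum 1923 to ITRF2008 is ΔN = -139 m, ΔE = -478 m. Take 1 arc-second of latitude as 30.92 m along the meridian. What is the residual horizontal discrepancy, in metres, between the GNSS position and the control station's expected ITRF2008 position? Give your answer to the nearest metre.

17 m

Observed coordinate differences: Δφ = -0.00110°, Δλ = -0.00559°.
Converting to metres (1° lat = 111312 m, cos φ = 0.762876): observed ΔN = -122.4 m, observed ΔE = -474.7 m.
Subtracting the expected shift leaves a residual of -122.4 − (-139) = 16.6 m north and -474.7 − (-478) = 3.3 m east.
Residual distance = √(16.6² + 3.3²) = 16.9 m.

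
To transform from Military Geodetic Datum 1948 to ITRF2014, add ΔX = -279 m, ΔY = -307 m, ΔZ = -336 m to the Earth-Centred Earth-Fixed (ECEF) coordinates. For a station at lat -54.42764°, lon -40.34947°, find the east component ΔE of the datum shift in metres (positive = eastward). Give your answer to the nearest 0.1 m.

At φ = -54.42764°, λ = -40.34947°: sin φ = -0.813381, cos φ = 0.581731, sin λ = -0.647448, cos λ = 0.762110.
ΔE = −sin λ·ΔX + cos λ·ΔY = −(-0.647448)·(-279) + (0.762110)·(-307) = -414.61 m.

ΔE = -414.6 m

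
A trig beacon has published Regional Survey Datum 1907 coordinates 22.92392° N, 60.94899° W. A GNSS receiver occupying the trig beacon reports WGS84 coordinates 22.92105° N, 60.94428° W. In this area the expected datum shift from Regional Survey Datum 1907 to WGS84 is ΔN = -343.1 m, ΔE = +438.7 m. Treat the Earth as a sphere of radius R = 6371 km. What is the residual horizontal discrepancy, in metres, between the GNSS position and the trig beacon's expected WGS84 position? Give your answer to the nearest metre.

Observed coordinate differences: Δφ = -0.00287°, Δλ = +0.00471°.
Converting to metres (1° lat = 111195 m, cos φ = 0.921023): observed ΔN = -319.1 m, observed ΔE = 482.4 m.
Subtracting the expected shift leaves a residual of -319.1 − (-343.1) = 24.0 m north and 482.4 − (438.7) = 43.7 m east.
Residual distance = √(24.0² + 43.7²) = 49.8 m.

50 m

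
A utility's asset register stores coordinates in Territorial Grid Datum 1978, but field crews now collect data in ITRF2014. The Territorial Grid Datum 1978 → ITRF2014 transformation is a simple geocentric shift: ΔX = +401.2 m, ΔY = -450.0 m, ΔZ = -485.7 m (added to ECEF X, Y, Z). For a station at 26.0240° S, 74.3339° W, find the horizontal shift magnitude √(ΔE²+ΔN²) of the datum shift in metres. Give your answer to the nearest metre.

The local east axis at (φ, λ) is (−sin λ, cos λ, 0), so ΔE = −sin(-74.3339°)·401.2 + cos(-74.3339°)·(-450.0) = 264.78 m.
The local north axis is (−sin φ cos λ, −sin φ sin λ, cos φ), giving ΔN = 47.532 + 190.102 − 436.455 = -198.82 m.
Horizontal magnitude = √(ΔE² + ΔN²) = √(264.78² + (-198.82)²) = 331.12 m.

331 m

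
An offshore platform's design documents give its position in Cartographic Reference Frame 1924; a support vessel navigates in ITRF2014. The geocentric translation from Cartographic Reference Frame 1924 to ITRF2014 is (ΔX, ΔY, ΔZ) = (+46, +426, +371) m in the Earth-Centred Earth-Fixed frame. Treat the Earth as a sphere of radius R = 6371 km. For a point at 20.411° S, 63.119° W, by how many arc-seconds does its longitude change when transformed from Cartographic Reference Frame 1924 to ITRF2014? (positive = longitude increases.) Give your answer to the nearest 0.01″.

Δλ = 8.07″

sin φ = -0.348752, cos φ = 0.937215, sin λ = -0.891948, cos λ = 0.452139.
East component: ΔE = −sin λ·ΔX + cos λ·ΔY = −(-0.891948)(46) + (0.452139)(426) = 233.64 m.
1° of latitude spans πR/180 = 111195 m; at latitude φ, 1° of longitude spans that × cos φ = 104213.6 m, so Δλ = 233.64 / 104213.6 × 3600 = 8.071″.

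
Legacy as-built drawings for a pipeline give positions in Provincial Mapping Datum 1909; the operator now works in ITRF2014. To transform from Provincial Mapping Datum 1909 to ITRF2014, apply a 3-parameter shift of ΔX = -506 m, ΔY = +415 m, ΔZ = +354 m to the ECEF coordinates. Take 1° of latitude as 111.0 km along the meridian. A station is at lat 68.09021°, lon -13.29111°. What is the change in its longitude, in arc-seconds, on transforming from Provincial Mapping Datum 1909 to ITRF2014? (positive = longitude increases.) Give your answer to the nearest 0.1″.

sin φ = 0.927773, cos φ = 0.373146, sin λ = -0.229899, cos λ = 0.973215.
East component: ΔE = −sin λ·ΔX + cos λ·ΔY = −(-0.229899)(-506) + (0.973215)(415) = 287.56 m.
1° of latitude spans 111000 m; at latitude φ, 1° of longitude spans that × cos φ = 41419.2 m, so Δλ = 287.56 / 41419.2 × 3600 = 24.993″.

Δλ = 25.0″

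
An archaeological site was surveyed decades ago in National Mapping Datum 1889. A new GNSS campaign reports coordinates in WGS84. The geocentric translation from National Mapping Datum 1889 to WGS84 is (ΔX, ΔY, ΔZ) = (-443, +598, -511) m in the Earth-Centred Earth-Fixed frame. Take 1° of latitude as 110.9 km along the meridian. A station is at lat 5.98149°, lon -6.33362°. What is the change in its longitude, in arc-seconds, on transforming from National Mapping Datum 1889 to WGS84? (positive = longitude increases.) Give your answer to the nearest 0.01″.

sin φ = 0.104207, cos φ = 0.994556, sin λ = -0.110318, cos λ = 0.993896.
East component: ΔE = −sin λ·ΔX + cos λ·ΔY = −(-0.110318)(-443) + (0.993896)(598) = 545.48 m.
1° of latitude spans 110900 m; at latitude φ, 1° of longitude spans that × cos φ = 110296.2 m, so Δλ = 545.48 / 110296.2 × 3600 = 17.804″.

Δλ = 17.80″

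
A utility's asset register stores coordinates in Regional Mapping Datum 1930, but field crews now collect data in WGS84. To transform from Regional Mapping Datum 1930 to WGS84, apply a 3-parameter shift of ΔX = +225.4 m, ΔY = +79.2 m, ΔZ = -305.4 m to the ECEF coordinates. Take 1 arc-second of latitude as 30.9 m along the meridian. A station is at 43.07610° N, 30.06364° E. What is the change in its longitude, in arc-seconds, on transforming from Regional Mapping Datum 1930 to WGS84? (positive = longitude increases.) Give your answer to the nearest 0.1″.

Δλ = -2.0″

sin φ = 0.682969, cos φ = 0.730447, sin λ = 0.500962, cos λ = 0.865470.
East component: ΔE = −sin λ·ΔX + cos λ·ΔY = −(0.500962)(225.4) + (0.865470)(79.2) = -44.37 m.
1° of latitude spans 3600 × 30.90 = 111240 m; at latitude φ, 1° of longitude spans that × cos φ = 81254.9 m, so Δλ = -44.37 / 81254.9 × 3600 = -1.966″.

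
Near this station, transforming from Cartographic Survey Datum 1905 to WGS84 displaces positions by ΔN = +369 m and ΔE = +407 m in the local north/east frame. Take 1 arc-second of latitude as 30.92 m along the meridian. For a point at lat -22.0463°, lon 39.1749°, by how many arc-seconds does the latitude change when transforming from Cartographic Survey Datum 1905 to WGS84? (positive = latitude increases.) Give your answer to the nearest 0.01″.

1″ of latitude = 30.92 m, so Δφ = 369.0 / 30.92 = 11.934″.

Δφ = 11.93″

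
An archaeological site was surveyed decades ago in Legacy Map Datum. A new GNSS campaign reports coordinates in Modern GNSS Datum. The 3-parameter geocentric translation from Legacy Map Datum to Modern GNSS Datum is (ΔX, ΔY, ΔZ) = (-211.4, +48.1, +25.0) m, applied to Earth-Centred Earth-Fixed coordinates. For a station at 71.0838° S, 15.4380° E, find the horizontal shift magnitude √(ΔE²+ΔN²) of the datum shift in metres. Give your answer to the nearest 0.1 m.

The local east axis at (φ, λ) is (−sin λ, cos λ, 0), so ΔE = −sin(15.4380°)·(-211.4) + cos(15.4380°)·48.1 = 102.64 m.
The local north axis is (−sin φ cos λ, −sin φ sin λ, cos φ), giving ΔN = -192.768 + 12.113 + 8.105 = -172.55 m.
Horizontal magnitude = √(ΔE² + ΔN²) = √(102.64² + (-172.55)²) = 200.77 m.

200.8 m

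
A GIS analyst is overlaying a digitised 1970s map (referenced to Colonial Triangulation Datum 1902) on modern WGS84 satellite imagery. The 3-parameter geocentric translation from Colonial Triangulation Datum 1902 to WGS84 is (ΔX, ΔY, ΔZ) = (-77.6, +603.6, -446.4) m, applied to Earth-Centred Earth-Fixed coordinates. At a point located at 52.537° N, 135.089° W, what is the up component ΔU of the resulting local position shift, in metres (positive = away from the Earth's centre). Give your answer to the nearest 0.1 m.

ΔU = -580.1 m

At φ = 52.537°, λ = -135.089°: sin φ = 0.793746, cos φ = 0.608249, sin λ = -0.706008, cos λ = -0.708204.
ΔU = cos φ cos λ·ΔX + cos φ sin λ·ΔY + sin φ·ΔZ = (0.608249)(-0.708204)(-77.6) + (0.608249)(-0.706008)(603.6) + (0.793746)(-446.4) = -580.10 m.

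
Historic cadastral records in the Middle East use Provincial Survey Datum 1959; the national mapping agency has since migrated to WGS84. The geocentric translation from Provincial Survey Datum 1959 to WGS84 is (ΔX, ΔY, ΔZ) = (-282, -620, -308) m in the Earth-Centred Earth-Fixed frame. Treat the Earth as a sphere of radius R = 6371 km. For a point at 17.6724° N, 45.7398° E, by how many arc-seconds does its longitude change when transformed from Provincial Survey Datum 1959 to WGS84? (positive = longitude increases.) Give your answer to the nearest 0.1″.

sin φ = 0.303574, cos φ = 0.952808, sin λ = 0.716178, cos λ = 0.697918.
East component: ΔE = −sin λ·ΔX + cos λ·ΔY = −(0.716178)(-282) + (0.697918)(-620) = -230.75 m.
1° of latitude spans πR/180 = 111195 m; at latitude φ, 1° of longitude spans that × cos φ = 105947.4 m, so Δλ = -230.75 / 105947.4 × 3600 = -7.841″.

Δλ = -7.8″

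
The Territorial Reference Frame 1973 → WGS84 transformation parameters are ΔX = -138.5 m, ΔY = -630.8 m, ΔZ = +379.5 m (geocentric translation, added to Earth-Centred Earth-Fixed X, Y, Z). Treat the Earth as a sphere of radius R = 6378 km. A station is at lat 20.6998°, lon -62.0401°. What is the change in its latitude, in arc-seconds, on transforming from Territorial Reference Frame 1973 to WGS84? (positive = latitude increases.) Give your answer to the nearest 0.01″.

Δφ = 5.85″

sin φ = 0.353472, cos φ = 0.935445, sin λ = -0.883276, cos λ = 0.468853.
North component: ΔN = −sin φ cos λ·ΔX − sin φ sin λ·ΔY + cos φ·ΔZ = −(0.353472)(0.468853)(-138.5) − (0.353472)(-0.883276)(-630.8) + (0.935445)(379.5) = 181.01 m.
1° of latitude spans πR/180 = 111317 m, so Δφ = 181.01 / 111317 × 3600 = 5.854″.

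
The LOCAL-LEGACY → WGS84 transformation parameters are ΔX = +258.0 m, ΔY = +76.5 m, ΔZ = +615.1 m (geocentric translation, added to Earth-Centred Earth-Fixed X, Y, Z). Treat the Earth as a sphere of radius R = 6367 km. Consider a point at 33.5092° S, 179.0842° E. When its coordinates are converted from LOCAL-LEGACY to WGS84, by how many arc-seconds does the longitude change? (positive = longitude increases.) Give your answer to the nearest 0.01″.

sin φ = -0.552071, cos φ = 0.833797, sin λ = 0.015983, cos λ = -0.999872.
East component: ΔE = −sin λ·ΔX + cos λ·ΔY = −(0.015983)(258.0) + (-0.999872)(76.5) = -80.61 m.
1° of latitude spans πR/180 = 111125 m; at latitude φ, 1° of longitude spans that × cos φ = 92655.8 m, so Δλ = -80.61 / 92655.8 × 3600 = -3.132″.

Δλ = -3.13″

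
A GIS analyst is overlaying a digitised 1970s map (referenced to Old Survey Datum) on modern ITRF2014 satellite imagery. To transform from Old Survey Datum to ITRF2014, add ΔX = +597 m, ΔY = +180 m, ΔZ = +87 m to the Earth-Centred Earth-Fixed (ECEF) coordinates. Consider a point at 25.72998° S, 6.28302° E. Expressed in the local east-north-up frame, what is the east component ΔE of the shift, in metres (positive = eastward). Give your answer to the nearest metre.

At φ = -25.72998°, λ = 6.28302°: sin φ = -0.434131, cos φ = 0.900850, sin λ = 0.109440, cos λ = 0.993993.
ΔE = −sin λ·ΔX + cos λ·ΔY = −(0.109440)·(597) + (0.993993)·(180) = 113.58 m.

ΔE = 114 m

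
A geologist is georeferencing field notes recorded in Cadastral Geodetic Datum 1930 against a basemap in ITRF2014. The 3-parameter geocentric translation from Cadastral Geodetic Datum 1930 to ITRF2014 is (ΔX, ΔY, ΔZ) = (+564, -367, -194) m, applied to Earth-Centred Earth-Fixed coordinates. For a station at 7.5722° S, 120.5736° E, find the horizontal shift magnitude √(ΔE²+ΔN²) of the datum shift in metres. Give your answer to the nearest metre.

At φ = -7.5722°, λ = 120.5736°: sin φ = -0.131775, cos φ = 0.991280, sin λ = 0.860976, cos λ = -0.508645.
ΔE = −sin λ·ΔX + cos λ·ΔY = −(0.860976)·(564) + (-0.508645)·(-367) = -298.92 m.
ΔN = −sin φ cos λ·ΔX − sin φ sin λ·ΔY + cos φ·ΔZ = −(-0.131775)(-0.508645)(564) − (-0.131775)(0.860976)(-367) + (0.991280)(-194) = -271.75 m.
Horizontal magnitude = √(ΔE² + ΔN²) = √((-298.92)² + (-271.75)²) = 403.98 m.

404 m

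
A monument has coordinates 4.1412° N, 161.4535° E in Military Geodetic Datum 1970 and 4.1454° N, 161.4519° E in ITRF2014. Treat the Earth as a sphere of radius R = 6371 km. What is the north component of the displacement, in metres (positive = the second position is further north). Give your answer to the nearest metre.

ΔN = 467 m

Δφ = 4.1454° − 4.1412° = +0.0042°; Δλ = 161.4519° − 161.4535° = -0.0016°.
1° along a meridian = πR/180 = 111195 m.
ΔN = Δφ × 111195 = 467.0 m; ΔE = Δλ × 111195 × cos(4.1412°) = -0.0016 × 111195 × 0.997389 = -177.4 m.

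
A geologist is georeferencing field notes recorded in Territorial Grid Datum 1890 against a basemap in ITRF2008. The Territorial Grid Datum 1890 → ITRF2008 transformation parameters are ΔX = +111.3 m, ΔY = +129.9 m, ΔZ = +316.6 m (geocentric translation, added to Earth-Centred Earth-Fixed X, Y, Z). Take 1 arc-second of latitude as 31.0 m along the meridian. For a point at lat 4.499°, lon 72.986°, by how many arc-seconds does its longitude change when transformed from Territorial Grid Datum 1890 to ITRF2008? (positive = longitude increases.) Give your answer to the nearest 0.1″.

sin φ = 0.078442, cos φ = 0.996919, sin λ = 0.956233, cos λ = 0.292605.
East component: ΔE = −sin λ·ΔX + cos λ·ΔY = −(0.956233)(111.3) + (0.292605)(129.9) = -68.42 m.
1° of latitude spans 3600 × 31.00 = 111600 m; at latitude φ, 1° of longitude spans that × cos φ = 111256.1 m, so Δλ = -68.42 / 111256.1 × 3600 = -2.214″.

Δλ = -2.2″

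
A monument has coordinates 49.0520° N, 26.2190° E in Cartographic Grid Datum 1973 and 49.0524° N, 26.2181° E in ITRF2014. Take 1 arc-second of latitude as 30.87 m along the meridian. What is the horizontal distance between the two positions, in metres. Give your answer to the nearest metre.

Δφ = 49.0524° − 49.0520° = +0.0004°; Δλ = 26.2181° − 26.2190° = -0.0009°.
1° of latitude = 3600 × 30.87 = 111132 m.
ΔN = Δφ × 111132 = 44.5 m; ΔE = Δλ × 111132 × cos(49.0520°) = -0.0009 × 111132 × 0.655374 = -65.5 m.
Distance = √(ΔE² + ΔN²) = √((-65.5)² + 44.5²) = 79.2 m.

79 m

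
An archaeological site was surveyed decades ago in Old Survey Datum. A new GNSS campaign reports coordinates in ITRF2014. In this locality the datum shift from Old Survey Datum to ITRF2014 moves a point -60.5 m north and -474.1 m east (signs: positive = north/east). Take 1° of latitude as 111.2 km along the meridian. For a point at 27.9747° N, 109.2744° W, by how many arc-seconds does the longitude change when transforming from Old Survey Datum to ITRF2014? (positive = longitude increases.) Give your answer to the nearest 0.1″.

At latitude 27.9747°, cos φ = 0.883155.
1° of longitude at this latitude = 111.2 × cos φ = 98.21 km, so Δλ = -474.1 / 98206.8 = -0.0048276° = -17.379″.

Δλ = -17.4″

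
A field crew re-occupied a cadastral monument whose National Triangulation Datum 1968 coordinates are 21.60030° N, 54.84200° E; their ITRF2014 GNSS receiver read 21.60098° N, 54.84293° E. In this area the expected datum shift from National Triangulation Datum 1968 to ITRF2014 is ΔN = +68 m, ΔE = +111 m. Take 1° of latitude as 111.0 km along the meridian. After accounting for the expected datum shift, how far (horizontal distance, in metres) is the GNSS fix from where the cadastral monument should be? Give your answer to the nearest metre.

17 m

Observed coordinate differences: Δφ = +0.00068°, Δλ = +0.00093°.
Converting to metres (1° lat = 111000 m, cos φ = 0.929775): observed ΔN = 75.5 m, observed ΔE = 96.0 m.
Subtracting the expected shift leaves a residual of 75.5 − (68) = 7.5 m north and 96.0 − (111) = -15.0 m east.
Residual distance = √(7.5² + (-15.0)²) = 16.8 m.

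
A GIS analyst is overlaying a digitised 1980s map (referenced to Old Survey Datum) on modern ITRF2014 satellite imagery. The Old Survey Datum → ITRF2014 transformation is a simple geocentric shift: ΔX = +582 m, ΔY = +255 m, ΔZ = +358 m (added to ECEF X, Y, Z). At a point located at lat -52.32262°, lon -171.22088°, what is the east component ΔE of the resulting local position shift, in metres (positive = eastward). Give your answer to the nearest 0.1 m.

At φ = -52.32262°, λ = -171.22088°: sin φ = -0.791465, cos φ = 0.611215, sin λ = -0.152626, cos λ = -0.988284.
ΔE = −sin λ·ΔX + cos λ·ΔY = −(-0.152626)·(582) + (-0.988284)·(255) = -163.18 m.

ΔE = -163.2 m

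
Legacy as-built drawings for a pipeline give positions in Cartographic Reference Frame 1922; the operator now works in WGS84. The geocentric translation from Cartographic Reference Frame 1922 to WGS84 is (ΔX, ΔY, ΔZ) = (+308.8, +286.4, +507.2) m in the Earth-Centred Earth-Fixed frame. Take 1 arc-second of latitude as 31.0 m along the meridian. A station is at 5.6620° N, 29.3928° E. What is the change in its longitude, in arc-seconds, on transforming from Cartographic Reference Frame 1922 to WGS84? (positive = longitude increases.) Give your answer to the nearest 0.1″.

sin φ = 0.098660, cos φ = 0.995121, sin λ = 0.490794, cos λ = 0.871275.
East component: ΔE = −sin λ·ΔX + cos λ·ΔY = −(0.490794)(308.8) + (0.871275)(286.4) = 97.98 m.
1° of latitude spans 3600 × 31.00 = 111600 m; at latitude φ, 1° of longitude spans that × cos φ = 111055.5 m, so Δλ = 97.98 / 111055.5 × 3600 = 3.176″.

Δλ = 3.2″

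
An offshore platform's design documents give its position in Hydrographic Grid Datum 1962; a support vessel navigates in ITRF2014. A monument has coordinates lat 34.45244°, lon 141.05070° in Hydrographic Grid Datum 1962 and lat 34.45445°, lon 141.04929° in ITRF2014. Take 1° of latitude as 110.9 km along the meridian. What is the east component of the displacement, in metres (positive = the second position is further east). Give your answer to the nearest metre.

Δφ = 34.45445° − 34.45244° = +0.00201°; Δλ = 141.04929° − 141.05070° = -0.00141°.
ΔN = Δφ × 110900 = 222.9 m; ΔE = Δλ × 110900 × cos(34.45244°) = -0.00141 × 110900 × 0.824596 = -128.9 m.

ΔE = -129 m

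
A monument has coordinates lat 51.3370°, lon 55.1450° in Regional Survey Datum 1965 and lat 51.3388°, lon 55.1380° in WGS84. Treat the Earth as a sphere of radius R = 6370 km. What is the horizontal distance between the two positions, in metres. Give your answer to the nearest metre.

Δφ = 51.3388° − 51.3370° = +0.0018°; Δλ = 55.1380° − 55.1450° = -0.0070°.
1° along a meridian = πR/180 = 111177 m.
ΔN = Δφ × 111177 = 200.1 m; ΔE = Δλ × 111177 × cos(51.3370°) = -0.0070 × 111177 × 0.624739 = -486.2 m.
Distance = √(ΔE² + ΔN²) = √((-486.2)² + 200.1²) = 525.8 m.

526 m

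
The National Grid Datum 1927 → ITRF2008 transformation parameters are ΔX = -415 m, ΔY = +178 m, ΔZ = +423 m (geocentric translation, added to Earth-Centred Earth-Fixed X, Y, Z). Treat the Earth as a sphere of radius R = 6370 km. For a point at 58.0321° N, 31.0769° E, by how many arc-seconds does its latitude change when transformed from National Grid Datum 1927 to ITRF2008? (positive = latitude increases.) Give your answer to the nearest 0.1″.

Δφ = 14.5″

sin φ = 0.848345, cos φ = 0.529444, sin λ = 0.516188, cos λ = 0.856475.
North component: ΔN = −sin φ cos λ·ΔX − sin φ sin λ·ΔY + cos φ·ΔZ = −(0.848345)(0.856475)(-415) − (0.848345)(0.516188)(178) + (0.529444)(423) = 447.54 m.
1° of latitude spans πR/180 = 111177 m, so Δφ = 447.54 / 111177 × 3600 = 14.492″.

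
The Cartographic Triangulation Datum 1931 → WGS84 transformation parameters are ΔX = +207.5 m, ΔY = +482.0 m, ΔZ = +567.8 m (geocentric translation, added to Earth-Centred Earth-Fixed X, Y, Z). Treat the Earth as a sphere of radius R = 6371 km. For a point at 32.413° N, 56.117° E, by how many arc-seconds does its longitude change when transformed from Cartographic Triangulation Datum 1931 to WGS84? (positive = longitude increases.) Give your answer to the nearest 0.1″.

Δλ = 3.7″

sin φ = 0.536018, cos φ = 0.844206, sin λ = 0.830178, cos λ = 0.557499.
East component: ΔE = −sin λ·ΔX + cos λ·ΔY = −(0.830178)(207.5) + (0.557499)(482.0) = 96.45 m.
1° of latitude spans πR/180 = 111195 m; at latitude φ, 1° of longitude spans that × cos φ = 93871.5 m, so Δλ = 96.45 / 93871.5 × 3600 = 3.699″.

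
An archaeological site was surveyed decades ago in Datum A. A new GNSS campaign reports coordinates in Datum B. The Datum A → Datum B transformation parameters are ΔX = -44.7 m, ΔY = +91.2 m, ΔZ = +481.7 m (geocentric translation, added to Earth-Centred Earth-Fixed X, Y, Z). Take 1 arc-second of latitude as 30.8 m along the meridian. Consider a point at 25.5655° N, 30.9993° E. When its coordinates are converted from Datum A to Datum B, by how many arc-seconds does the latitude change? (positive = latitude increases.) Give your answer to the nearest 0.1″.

sin φ = 0.431543, cos φ = 0.902093, sin λ = 0.515028, cos λ = 0.857174.
North component: ΔN = −sin φ cos λ·ΔX − sin φ sin λ·ΔY + cos φ·ΔZ = −(0.431543)(0.857174)(-44.7) − (0.431543)(0.515028)(91.2) + (0.902093)(481.7) = 430.80 m.
1° of latitude spans 3600 × 30.80 = 110880 m, so Δφ = 430.80 / 110880 × 3600 = 13.987″.

Δφ = 14.0″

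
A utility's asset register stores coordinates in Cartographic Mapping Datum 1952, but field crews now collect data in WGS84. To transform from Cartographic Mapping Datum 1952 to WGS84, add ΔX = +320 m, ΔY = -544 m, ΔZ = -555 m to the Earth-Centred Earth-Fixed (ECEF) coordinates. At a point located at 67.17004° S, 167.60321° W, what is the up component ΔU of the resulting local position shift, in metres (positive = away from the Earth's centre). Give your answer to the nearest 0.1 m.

The local up (radial) axis is (cos φ cos λ, cos φ sin λ, sin φ), giving ΔU = -121.264 + 45.313 + 511.522 = 435.57 m.

ΔU = 435.6 m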